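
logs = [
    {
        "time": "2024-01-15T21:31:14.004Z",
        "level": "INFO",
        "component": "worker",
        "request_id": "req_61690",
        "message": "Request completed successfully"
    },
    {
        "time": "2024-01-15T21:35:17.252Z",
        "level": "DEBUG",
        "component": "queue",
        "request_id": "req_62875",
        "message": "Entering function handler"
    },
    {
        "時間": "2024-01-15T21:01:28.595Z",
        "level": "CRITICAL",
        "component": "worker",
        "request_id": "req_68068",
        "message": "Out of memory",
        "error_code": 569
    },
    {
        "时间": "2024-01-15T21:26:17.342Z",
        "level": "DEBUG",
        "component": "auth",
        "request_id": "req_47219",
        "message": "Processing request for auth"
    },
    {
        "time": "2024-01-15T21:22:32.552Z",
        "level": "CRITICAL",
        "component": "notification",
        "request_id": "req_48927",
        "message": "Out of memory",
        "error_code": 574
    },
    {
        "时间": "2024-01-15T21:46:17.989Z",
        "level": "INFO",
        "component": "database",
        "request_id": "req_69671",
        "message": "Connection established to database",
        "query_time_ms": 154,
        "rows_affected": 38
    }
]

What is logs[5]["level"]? "INFO"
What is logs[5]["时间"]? "2024-01-15T21:46:17.989Z"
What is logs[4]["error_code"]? 574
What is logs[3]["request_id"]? "req_47219"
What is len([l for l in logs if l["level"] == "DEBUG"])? 2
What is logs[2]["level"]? "CRITICAL"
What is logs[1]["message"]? "Entering function handler"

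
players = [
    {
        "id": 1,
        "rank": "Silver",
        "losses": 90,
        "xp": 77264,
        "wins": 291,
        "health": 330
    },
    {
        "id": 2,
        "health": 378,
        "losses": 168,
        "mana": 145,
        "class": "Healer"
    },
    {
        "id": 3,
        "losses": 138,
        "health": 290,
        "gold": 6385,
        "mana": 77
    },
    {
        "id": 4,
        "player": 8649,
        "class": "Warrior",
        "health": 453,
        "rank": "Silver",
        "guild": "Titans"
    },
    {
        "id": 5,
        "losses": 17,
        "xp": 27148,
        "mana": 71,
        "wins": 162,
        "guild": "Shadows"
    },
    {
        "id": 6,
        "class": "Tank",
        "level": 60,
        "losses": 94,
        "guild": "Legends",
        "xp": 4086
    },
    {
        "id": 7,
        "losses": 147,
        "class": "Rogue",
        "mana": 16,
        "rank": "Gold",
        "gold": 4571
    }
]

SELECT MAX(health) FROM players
453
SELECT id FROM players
[1, 2, 3, 4, 5, 6, 7]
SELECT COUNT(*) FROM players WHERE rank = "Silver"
2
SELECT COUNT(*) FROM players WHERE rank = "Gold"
1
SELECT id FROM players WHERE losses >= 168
[2]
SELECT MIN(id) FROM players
1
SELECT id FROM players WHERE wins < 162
[]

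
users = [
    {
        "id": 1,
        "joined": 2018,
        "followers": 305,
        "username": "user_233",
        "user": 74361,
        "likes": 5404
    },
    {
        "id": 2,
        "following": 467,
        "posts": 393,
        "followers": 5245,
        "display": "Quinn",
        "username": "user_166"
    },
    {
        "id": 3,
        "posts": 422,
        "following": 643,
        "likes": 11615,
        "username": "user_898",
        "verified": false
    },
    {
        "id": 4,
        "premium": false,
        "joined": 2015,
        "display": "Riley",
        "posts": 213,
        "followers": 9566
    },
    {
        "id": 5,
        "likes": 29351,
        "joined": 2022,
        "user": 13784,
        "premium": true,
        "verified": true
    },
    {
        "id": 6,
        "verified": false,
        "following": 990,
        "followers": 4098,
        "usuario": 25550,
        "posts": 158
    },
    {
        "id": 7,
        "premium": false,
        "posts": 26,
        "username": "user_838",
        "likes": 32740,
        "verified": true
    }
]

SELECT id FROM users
[1, 2, 3, 4, 5, 6, 7]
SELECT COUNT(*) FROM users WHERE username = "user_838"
1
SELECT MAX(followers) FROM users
9566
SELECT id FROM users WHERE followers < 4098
[1]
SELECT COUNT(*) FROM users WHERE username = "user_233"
1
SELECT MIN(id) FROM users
1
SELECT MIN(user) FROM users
13784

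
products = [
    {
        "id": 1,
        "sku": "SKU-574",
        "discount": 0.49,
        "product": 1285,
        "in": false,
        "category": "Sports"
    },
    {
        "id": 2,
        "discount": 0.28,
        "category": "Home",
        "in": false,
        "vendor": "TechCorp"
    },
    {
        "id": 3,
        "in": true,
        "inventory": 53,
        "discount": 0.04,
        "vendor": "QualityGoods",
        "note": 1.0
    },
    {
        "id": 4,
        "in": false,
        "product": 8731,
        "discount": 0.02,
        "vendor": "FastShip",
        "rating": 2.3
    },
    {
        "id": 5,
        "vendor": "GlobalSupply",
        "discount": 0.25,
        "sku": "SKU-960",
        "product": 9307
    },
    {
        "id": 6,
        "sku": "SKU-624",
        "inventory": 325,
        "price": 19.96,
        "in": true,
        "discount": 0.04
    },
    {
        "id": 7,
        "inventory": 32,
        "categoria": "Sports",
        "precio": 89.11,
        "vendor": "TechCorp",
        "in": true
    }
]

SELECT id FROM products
[1, 2, 3, 4, 5, 6, 7]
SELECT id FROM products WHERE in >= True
[3, 6, 7]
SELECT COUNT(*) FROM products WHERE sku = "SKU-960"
1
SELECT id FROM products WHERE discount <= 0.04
[3, 4, 6]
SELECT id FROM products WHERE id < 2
[1]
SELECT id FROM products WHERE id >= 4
[4, 5, 6, 7]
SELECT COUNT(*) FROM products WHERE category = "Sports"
1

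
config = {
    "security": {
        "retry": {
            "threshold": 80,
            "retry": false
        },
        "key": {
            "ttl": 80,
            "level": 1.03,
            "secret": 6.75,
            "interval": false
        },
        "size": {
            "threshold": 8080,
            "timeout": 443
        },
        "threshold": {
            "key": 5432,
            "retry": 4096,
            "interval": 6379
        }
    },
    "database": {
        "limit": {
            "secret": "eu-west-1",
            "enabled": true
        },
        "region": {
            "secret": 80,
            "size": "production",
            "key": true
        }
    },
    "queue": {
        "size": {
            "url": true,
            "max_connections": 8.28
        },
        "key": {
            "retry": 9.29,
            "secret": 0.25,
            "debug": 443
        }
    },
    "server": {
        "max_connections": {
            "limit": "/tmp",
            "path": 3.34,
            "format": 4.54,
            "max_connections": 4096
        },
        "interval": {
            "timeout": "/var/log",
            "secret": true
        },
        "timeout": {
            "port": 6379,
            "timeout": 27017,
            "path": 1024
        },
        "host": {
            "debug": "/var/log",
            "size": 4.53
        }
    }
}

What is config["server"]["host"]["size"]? 4.53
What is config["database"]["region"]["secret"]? 80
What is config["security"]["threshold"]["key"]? 5432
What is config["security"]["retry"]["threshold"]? 80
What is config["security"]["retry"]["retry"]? False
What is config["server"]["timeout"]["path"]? 1024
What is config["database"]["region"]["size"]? "production"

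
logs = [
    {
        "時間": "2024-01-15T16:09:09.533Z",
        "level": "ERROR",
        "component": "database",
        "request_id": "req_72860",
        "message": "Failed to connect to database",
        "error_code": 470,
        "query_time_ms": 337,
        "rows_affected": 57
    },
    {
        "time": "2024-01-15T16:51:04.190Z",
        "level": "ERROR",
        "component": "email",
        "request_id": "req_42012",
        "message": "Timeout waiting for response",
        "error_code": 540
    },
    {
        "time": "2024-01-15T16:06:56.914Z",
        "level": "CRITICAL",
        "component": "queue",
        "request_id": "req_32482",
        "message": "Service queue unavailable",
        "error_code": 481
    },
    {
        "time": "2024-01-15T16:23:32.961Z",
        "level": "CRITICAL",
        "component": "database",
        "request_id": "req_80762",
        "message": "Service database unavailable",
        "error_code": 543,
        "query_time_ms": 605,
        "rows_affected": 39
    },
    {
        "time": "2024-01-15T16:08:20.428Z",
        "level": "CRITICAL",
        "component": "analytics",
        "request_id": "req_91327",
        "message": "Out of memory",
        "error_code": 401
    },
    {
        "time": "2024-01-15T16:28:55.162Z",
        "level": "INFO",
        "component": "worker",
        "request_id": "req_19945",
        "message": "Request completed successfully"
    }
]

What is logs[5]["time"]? "2024-01-15T16:28:55.162Z"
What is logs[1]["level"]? "ERROR"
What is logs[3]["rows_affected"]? 39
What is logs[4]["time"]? "2024-01-15T16:08:20.428Z"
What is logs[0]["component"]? "database"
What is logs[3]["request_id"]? "req_80762"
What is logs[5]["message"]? "Request completed successfully"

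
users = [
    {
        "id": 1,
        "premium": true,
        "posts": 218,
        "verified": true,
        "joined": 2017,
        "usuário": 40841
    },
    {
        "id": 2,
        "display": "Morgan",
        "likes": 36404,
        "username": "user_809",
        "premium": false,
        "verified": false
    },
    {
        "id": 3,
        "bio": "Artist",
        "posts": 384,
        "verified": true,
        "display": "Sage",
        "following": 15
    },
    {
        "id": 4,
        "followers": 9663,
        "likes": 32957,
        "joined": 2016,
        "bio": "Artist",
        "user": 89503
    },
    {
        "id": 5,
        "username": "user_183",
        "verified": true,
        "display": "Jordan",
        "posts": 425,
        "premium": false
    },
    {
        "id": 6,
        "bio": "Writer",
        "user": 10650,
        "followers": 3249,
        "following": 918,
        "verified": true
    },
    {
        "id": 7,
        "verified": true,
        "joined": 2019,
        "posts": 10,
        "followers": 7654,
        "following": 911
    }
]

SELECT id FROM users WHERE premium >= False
[1, 2, 5]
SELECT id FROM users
[1, 2, 3, 4, 5, 6, 7]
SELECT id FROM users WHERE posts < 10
[]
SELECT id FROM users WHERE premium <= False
[2, 5]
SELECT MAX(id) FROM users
7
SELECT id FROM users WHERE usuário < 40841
[]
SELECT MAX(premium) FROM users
True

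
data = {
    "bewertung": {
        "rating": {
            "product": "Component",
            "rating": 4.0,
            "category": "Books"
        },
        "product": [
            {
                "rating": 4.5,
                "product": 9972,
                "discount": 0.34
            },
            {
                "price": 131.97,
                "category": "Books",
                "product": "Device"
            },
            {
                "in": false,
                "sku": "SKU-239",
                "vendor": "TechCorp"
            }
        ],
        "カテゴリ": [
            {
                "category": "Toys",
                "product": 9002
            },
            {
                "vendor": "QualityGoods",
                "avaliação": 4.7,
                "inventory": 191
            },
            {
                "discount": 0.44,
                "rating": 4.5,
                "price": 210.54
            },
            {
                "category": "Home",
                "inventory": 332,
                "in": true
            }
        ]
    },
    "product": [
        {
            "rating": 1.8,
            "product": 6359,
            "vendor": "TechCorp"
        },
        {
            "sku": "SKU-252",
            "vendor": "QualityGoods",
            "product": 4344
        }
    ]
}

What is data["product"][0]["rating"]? 1.8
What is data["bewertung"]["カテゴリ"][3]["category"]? "Home"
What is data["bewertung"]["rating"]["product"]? "Component"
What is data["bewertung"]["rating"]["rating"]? 4.0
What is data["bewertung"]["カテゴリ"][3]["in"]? True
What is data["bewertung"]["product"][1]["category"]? "Books"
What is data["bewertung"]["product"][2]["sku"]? "SKU-239"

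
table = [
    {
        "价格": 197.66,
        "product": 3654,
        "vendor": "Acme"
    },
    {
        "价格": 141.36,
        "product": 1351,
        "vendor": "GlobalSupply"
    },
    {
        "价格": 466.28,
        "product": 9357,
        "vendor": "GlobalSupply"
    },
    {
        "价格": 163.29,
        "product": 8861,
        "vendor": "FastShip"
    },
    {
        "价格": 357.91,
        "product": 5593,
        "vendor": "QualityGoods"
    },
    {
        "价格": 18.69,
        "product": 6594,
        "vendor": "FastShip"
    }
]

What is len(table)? 6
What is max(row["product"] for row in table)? 9357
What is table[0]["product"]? 3654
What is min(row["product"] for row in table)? 1351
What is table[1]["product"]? 1351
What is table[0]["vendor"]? "Acme"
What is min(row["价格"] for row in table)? 18.69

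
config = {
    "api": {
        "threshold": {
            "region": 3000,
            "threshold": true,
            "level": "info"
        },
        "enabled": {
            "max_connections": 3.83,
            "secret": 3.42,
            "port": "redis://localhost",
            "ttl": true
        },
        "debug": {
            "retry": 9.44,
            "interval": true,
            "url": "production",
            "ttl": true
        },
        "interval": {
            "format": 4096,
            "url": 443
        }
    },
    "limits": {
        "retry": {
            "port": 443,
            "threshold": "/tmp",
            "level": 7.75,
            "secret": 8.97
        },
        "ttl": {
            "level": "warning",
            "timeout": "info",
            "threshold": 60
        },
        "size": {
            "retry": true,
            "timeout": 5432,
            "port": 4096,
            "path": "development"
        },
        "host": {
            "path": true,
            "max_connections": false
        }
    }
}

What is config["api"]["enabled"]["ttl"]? True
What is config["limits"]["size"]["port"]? 4096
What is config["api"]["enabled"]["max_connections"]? 3.83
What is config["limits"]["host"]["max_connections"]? False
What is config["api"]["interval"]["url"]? 443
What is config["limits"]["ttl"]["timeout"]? "info"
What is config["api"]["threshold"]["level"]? "info"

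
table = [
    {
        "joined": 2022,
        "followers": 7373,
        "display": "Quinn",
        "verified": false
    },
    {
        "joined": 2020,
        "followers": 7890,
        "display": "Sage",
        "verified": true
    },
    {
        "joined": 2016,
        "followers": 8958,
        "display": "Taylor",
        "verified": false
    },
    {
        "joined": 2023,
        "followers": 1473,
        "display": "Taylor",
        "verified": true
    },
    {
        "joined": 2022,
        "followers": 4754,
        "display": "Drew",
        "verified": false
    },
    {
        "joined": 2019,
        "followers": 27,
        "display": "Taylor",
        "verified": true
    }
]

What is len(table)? 6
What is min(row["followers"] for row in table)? 27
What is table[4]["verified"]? False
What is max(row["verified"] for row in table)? True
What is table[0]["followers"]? 7373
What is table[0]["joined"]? 2022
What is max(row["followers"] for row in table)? 8958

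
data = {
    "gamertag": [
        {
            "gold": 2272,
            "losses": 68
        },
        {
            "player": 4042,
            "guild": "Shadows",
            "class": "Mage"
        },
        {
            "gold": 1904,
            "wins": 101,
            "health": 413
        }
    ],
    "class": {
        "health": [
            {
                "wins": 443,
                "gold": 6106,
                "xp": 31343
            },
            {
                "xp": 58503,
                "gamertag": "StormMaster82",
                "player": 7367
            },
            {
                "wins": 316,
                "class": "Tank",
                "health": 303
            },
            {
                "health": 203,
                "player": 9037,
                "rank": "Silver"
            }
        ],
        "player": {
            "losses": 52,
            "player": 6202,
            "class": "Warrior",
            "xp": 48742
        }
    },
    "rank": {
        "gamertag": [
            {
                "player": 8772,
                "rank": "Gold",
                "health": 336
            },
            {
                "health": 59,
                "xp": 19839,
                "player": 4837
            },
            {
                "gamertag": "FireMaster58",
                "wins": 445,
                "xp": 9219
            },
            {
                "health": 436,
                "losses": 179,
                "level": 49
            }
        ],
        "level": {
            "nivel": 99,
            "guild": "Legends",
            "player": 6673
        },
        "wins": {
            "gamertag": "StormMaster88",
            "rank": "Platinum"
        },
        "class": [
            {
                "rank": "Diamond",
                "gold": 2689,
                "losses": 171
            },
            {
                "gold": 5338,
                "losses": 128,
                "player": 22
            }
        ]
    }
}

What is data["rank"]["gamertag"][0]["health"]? 336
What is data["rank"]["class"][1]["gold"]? 5338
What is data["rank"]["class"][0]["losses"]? 171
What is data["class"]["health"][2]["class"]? "Tank"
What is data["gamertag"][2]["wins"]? 101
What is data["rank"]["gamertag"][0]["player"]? 8772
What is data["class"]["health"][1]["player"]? 7367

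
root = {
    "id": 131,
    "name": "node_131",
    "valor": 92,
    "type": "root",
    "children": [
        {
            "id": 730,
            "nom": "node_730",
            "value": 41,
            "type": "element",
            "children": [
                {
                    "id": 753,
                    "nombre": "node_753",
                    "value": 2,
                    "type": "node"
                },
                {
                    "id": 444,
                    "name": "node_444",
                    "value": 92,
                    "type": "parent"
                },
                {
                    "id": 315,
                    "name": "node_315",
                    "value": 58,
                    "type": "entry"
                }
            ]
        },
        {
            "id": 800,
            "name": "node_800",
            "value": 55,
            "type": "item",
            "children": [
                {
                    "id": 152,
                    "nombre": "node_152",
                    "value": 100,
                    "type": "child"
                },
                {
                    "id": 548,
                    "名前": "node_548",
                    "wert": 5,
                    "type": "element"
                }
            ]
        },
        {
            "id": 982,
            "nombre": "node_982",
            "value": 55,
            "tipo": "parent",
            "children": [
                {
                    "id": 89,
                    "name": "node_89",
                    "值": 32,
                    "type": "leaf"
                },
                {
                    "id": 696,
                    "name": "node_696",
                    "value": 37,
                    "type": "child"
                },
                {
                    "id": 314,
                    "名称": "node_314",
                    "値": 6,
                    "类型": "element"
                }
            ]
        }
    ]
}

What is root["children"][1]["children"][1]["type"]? "element"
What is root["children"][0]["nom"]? "node_730"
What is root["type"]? "root"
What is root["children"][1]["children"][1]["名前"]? "node_548"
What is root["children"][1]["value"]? 55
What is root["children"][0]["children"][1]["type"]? "parent"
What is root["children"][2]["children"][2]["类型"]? "element"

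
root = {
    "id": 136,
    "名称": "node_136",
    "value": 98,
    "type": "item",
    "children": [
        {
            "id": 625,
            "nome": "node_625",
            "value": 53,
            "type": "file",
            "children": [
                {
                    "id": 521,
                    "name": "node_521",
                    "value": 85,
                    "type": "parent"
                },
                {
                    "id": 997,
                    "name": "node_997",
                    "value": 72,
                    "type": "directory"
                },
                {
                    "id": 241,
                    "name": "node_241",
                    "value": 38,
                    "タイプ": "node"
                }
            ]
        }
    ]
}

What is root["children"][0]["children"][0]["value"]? 85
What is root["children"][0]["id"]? 625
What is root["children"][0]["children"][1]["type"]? "directory"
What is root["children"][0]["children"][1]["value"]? 72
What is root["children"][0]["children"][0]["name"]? "node_521"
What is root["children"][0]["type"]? "file"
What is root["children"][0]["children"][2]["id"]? 241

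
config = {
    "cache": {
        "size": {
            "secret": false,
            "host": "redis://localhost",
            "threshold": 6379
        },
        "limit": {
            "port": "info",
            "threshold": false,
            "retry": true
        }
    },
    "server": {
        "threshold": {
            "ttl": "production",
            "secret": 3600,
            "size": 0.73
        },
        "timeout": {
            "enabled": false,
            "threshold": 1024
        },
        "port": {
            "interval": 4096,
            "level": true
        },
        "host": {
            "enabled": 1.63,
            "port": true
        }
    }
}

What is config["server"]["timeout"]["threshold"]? 1024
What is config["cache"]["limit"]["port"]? "info"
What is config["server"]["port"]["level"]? True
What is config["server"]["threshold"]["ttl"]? "production"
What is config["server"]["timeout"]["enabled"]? False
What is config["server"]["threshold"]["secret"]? 3600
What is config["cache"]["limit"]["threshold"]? False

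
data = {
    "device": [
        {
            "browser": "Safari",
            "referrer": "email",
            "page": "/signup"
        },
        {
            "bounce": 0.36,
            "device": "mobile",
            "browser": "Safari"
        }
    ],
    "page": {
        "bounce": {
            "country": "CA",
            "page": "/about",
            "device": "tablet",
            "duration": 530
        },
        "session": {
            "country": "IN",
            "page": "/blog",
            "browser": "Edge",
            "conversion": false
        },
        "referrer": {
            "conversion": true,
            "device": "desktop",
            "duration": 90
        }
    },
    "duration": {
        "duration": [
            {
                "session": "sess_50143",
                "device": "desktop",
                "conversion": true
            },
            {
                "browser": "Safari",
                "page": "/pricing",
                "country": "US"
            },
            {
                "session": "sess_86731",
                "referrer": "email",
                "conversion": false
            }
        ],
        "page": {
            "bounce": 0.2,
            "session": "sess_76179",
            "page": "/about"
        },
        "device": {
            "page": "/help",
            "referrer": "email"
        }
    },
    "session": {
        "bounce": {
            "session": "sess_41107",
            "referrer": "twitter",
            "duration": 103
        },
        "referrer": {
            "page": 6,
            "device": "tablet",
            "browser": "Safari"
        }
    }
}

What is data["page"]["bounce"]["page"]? "/about"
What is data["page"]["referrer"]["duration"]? 90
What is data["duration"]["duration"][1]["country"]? "US"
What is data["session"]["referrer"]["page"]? 6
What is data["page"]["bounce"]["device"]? "tablet"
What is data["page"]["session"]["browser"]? "Edge"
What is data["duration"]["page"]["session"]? "sess_76179"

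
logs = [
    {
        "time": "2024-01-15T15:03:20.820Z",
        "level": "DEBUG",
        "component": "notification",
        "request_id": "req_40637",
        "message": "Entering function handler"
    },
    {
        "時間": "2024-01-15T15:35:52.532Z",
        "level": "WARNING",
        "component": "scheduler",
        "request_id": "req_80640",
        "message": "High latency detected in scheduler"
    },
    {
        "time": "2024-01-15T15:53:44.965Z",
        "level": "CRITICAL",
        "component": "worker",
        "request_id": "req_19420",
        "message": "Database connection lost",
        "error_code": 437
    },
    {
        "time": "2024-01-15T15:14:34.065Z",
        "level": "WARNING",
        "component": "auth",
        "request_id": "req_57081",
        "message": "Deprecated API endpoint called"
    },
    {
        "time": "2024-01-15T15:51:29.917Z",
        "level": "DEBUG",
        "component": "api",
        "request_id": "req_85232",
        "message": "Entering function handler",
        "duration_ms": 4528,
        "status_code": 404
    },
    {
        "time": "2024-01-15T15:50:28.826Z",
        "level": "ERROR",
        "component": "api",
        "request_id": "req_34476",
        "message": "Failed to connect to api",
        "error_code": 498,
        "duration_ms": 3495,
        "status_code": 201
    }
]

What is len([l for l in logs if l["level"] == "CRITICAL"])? 1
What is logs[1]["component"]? "scheduler"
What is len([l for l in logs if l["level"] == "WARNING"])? 2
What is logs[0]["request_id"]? "req_40637"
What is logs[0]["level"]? "DEBUG"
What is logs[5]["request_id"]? "req_34476"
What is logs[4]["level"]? "DEBUG"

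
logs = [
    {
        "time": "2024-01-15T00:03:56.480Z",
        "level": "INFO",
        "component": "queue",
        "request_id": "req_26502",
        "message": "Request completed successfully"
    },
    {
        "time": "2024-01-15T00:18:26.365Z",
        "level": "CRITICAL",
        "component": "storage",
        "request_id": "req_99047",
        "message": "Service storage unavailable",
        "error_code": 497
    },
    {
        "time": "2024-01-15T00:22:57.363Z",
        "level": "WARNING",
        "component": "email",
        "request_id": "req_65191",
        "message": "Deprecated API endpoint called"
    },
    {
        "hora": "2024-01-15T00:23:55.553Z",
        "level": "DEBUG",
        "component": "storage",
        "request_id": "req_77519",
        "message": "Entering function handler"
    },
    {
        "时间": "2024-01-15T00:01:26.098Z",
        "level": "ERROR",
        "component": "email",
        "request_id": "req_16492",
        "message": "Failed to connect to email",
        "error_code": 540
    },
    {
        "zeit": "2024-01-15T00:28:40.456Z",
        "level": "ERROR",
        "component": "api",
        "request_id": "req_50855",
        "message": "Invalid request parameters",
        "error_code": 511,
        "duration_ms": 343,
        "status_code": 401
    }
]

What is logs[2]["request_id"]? "req_65191"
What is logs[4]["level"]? "ERROR"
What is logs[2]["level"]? "WARNING"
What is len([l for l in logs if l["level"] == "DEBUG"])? 1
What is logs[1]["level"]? "CRITICAL"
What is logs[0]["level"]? "INFO"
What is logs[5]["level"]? "ERROR"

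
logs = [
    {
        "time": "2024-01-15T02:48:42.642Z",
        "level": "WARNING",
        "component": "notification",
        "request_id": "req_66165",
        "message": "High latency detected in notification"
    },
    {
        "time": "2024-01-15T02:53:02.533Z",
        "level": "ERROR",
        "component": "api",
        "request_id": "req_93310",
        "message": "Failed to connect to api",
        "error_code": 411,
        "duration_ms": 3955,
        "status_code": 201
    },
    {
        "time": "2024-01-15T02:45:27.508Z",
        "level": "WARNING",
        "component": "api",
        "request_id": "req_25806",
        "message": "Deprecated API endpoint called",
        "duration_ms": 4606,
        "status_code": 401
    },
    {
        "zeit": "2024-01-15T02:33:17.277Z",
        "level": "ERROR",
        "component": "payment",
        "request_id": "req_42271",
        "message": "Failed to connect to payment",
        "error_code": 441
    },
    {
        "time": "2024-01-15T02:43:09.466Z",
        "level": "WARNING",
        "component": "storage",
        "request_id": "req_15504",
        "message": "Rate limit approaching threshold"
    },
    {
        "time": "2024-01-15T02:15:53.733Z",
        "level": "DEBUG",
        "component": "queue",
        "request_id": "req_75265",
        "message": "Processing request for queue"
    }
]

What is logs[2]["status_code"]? 401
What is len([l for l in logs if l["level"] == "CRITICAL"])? 0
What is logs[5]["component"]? "queue"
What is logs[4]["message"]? "Rate limit approaching threshold"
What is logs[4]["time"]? "2024-01-15T02:43:09.466Z"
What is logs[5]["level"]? "DEBUG"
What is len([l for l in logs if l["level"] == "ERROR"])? 2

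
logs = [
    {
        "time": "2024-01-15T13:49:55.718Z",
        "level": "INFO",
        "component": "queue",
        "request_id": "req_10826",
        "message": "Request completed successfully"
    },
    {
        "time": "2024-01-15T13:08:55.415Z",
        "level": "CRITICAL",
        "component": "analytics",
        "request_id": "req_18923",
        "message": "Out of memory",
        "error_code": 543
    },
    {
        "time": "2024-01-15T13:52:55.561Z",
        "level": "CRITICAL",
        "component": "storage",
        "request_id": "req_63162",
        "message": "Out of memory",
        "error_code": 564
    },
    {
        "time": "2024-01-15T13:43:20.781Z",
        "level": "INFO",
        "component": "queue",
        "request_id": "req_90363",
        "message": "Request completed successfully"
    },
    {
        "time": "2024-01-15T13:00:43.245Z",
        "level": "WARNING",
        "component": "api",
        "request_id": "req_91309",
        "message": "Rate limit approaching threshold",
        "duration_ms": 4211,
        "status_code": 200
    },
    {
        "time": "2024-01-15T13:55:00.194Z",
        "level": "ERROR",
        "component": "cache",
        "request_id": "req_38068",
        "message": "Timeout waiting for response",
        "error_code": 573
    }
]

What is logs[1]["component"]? "analytics"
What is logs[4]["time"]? "2024-01-15T13:00:43.245Z"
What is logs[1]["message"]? "Out of memory"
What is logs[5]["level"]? "ERROR"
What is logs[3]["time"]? "2024-01-15T13:43:20.781Z"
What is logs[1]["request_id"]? "req_18923"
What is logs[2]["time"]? "2024-01-15T13:52:55.561Z"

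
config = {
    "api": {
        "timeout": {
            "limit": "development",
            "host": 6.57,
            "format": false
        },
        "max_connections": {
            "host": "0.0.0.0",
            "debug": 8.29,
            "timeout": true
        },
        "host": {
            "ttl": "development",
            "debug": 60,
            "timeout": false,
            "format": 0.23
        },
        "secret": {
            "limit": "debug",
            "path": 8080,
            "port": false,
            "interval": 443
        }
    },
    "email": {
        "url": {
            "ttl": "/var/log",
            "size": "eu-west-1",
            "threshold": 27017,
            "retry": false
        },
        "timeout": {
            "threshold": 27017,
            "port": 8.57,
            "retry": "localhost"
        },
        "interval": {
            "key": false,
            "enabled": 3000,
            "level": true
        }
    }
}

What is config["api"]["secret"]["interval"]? 443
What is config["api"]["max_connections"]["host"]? "0.0.0.0"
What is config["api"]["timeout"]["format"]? False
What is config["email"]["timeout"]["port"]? 8.57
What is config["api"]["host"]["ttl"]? "development"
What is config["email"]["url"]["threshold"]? 27017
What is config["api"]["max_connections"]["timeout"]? True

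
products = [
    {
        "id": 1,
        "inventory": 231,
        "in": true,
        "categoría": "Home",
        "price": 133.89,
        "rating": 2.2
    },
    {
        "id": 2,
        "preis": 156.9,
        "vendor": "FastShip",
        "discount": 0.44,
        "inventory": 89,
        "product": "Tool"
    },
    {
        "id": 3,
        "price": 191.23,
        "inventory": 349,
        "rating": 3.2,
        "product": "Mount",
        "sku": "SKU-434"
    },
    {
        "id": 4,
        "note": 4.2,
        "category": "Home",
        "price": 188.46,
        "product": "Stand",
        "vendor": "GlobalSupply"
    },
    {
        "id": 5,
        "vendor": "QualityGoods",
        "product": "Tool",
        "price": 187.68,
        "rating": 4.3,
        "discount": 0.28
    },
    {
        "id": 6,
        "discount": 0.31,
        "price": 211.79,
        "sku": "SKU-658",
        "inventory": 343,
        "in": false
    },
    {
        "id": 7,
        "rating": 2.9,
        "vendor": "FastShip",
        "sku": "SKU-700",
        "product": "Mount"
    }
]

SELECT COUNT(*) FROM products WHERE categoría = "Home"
1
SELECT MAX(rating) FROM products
4.3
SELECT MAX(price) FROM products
211.79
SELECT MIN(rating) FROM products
2.2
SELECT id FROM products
[1, 2, 3, 4, 5, 6, 7]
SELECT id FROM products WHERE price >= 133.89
[1, 3, 4, 5, 6]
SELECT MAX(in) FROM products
True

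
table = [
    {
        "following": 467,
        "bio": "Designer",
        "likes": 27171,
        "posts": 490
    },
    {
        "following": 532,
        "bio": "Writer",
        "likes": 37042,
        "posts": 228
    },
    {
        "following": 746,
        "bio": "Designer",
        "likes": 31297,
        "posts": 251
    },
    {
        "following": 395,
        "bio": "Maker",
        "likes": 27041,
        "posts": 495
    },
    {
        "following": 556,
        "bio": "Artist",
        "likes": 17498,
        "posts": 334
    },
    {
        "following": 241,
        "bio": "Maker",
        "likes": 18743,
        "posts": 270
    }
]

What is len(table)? 6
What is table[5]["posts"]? 270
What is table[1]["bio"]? "Writer"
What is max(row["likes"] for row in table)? 37042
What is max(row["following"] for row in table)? 746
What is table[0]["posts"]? 490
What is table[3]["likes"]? 27041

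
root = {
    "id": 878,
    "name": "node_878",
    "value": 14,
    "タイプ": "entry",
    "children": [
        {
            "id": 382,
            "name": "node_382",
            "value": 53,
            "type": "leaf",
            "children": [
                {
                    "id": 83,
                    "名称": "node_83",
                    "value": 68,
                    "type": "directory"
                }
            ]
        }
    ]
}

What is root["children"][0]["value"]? 53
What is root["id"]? 878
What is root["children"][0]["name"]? "node_382"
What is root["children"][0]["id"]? 382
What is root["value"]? 14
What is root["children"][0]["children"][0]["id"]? 83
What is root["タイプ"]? "entry"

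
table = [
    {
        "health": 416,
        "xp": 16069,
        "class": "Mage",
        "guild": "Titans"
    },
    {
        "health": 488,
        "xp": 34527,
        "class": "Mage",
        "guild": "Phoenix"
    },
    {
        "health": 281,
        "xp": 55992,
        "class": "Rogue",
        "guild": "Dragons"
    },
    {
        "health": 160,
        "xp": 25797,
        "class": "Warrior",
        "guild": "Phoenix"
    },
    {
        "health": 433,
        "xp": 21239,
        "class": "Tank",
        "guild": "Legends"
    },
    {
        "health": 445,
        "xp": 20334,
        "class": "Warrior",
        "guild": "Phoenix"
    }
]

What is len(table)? 6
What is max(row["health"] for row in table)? 488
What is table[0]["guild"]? "Titans"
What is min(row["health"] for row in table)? 160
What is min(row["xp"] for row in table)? 16069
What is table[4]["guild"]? "Legends"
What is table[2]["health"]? 281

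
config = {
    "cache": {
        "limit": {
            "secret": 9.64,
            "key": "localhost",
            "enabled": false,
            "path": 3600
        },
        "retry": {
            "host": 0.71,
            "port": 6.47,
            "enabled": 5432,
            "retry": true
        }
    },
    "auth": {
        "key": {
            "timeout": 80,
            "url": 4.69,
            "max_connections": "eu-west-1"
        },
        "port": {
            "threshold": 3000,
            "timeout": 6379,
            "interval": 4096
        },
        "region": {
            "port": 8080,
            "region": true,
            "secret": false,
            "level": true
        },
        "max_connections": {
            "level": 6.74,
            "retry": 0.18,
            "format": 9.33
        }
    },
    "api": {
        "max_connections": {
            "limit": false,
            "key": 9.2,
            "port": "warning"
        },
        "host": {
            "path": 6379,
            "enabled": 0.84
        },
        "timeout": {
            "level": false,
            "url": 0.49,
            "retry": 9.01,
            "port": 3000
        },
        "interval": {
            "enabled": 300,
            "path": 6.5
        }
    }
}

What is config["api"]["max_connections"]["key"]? 9.2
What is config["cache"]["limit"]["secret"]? 9.64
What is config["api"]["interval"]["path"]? 6.5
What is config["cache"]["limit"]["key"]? "localhost"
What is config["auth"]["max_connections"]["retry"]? 0.18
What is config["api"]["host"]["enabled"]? 0.84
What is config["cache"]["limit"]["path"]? 3600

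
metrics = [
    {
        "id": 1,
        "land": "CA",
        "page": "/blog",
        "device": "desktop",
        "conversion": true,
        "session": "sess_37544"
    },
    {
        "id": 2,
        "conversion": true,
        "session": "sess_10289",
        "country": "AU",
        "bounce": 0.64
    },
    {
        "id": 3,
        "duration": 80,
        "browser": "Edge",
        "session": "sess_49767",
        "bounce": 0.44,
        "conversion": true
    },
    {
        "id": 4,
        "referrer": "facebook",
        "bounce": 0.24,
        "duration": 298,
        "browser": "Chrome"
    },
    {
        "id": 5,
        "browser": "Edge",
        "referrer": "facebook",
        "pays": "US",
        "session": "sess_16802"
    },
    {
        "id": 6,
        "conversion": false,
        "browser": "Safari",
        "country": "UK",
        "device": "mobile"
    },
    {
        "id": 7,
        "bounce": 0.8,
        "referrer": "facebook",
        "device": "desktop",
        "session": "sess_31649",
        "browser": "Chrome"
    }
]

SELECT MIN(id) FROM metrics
1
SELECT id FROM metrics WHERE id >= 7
[7]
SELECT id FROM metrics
[1, 2, 3, 4, 5, 6, 7]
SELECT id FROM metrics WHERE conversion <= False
[6]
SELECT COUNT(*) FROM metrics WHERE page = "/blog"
1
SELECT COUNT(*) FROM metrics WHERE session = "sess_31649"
1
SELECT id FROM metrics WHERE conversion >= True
[1, 2, 3]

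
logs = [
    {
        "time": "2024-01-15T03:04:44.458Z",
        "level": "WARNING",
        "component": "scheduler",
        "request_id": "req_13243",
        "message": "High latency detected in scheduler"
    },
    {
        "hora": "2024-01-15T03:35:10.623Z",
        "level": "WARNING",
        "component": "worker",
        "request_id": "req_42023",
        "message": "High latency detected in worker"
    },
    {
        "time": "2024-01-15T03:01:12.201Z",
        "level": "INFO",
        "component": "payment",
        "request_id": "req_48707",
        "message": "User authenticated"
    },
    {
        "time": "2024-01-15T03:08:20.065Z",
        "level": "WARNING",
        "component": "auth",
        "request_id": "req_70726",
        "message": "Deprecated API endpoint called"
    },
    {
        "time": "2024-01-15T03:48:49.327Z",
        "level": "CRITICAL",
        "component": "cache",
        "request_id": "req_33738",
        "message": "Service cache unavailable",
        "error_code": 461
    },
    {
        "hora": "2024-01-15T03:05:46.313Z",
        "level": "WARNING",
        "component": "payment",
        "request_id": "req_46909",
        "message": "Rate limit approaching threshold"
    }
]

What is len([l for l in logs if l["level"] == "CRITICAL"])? 1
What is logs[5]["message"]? "Rate limit approaching threshold"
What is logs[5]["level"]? "WARNING"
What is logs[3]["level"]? "WARNING"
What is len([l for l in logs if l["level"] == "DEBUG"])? 0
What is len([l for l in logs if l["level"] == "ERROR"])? 0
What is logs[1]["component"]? "worker"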